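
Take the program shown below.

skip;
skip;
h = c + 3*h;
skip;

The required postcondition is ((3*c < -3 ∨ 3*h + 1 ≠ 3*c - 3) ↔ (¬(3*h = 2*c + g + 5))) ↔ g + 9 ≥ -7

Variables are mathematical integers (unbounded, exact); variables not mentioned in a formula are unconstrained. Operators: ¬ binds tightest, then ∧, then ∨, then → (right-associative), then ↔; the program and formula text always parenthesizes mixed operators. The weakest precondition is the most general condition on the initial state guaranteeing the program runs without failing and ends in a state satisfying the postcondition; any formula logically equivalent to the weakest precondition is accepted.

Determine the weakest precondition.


Working backward. After the program, the postcondition ((3*c < -3 ∨ 3*h + 1 ≠ 3*c - 3) ↔ (¬(3*h = 2*c + g + 5))) ↔ g + 9 ≥ -7 must hold; in canonical form it is ((3*c < -3 ∨ 3*h ≠ 3*c - 4) ↔ (¬(3*h = 2*c + g + 5))) ↔ g ≥ -16.
Before skip: ((3*c < -3 ∨ 3*h ≠ 3*c - 4) ↔ (¬(3*h = 2*c + g + 5))) ↔ g ≥ -16
Before h := c + 3*h: ((3*c < -3 ∨ 9*h ≠ -4) ↔ (¬(c + 9*h = g + 5))) ↔ g ≥ -16
Before skip: ((3*c < -3 ∨ 9*h ≠ -4) ↔ (¬(c + 9*h = g + 5))) ↔ g ≥ -16
Before skip: ((3*c < -3 ∨ 9*h ≠ -4) ↔ (¬(c + 9*h = g + 5))) ↔ g ≥ -16
Answer: WP = ((3*c < -3 ∨ 9*h ≠ -4) ↔ (¬(c + 9*h = g + 5))) ↔ g ≥ -16


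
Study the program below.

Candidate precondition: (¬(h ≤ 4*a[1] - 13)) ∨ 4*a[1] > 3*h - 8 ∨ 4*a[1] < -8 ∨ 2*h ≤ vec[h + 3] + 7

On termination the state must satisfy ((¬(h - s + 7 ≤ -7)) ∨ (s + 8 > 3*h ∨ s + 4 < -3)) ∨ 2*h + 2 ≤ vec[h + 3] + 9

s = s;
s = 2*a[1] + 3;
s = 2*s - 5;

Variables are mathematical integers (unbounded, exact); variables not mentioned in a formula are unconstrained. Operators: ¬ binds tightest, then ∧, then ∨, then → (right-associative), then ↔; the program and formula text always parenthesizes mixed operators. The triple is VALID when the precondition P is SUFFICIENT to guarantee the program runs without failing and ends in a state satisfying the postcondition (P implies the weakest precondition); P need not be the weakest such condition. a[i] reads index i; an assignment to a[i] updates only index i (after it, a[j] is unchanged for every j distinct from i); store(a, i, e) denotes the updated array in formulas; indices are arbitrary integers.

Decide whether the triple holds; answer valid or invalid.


Working backward. After the program, the postcondition ((¬(h - s + 7 ≤ -7)) ∨ (s + 8 > 3*h ∨ s + 4 < -3)) ∨ 2*h + 2 ≤ vec[h + 3] + 9 must hold; in canonical form it is (¬(h ≤ s - 14)) ∨ s > 3*h - 8 ∨ s < -7 ∨ 2*h ≤ vec[h + 3] + 7.
Before s := 2*s - 5: (¬(h ≤ 2*s - 19)) ∨ 2*s > 3*h - 3 ∨ 2*s < -2 ∨ 2*h ≤ vec[h + 3] + 7
Before s := 2*a[1] + 3: (¬(h ≤ 4*a[1] - 13)) ∨ 4*a[1] > 3*h - 9 ∨ 4*a[1] < -8 ∨ 2*h ≤ vec[h + 3] + 7
Before s := s: (¬(h ≤ 4*a[1] - 13)) ∨ 4*a[1] > 3*h - 9 ∨ 4*a[1] < -8 ∨ 2*h ≤ vec[h + 3] + 7
The weakest precondition is (¬(h ≤ 4*a[1] - 13)) ∨ 4*a[1] > 3*h - 9 ∨ 4*a[1] < -8 ∨ 2*h ≤ vec[h + 3] + 7.
Check whether (¬(h ≤ 4*a[1] - 13)) ∨ 4*a[1] > 3*h - 8 ∨ 4*a[1] < -8 ∨ 2*h ≤ vec[h + 3] + 7 implies it.
Every state satisfying the precondition satisfies the weakest precondition: the implication holds.
Answer: valid


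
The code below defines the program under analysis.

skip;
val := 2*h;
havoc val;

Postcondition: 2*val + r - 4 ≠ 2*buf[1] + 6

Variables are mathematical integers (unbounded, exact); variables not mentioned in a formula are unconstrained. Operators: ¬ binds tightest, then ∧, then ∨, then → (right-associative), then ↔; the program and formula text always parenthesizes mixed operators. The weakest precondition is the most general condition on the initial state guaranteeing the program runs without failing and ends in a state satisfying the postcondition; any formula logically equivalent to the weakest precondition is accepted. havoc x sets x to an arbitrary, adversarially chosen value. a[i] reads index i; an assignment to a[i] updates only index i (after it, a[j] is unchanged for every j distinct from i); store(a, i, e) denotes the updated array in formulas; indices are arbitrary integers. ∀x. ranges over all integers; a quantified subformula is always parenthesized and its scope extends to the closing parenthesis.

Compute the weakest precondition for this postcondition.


Working backward. After the program, the postcondition 2*val + r - 4 ≠ 2*buf[1] + 6 must hold; in canonical form it is r + 2*val ≠ 2*buf[1] + 10.
Before havoc val: ∀val_1. r + 2*val_1 ≠ 2*buf[1] + 10
Before val := 2*h: ∀val_1. r + 2*val_1 ≠ 2*buf[1] + 10
Before skip: ∀val_1. r + 2*val_1 ≠ 2*buf[1] + 10
Answer: WP = ∀val_1. r + 2*val_1 ≠ 2*buf[1] + 10


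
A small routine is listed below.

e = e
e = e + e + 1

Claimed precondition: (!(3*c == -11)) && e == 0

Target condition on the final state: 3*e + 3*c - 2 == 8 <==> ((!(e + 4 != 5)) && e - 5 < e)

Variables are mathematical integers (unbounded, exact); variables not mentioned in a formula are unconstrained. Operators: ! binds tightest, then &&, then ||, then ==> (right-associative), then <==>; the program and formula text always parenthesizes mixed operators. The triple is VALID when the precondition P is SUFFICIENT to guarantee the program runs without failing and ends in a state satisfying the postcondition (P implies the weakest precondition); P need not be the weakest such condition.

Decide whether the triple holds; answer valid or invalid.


Working backward. After the program, the postcondition 3*e + 3*c - 2 == 8 <==> ((!(e + 4 != 5)) && e - 5 < e) must hold; in canonical form it is 3*c + 3*e == 10 <==> (!(e != 1)).
Before e := e + e + 1: 3*c + 6*e == 7 <==> (!(2*e != 0))
Before e := e: 3*c + 6*e == 7 <==> (!(2*e != 0))
The weakest precondition is 3*c + 6*e == 7 <==> (!(2*e != 0)).
Check whether (!(3*c == -11)) && e == 0 implies it.
Countermodel: at the initial state c = 0, e = 0, the precondition holds but the weakest precondition fails.
Answer: invalid


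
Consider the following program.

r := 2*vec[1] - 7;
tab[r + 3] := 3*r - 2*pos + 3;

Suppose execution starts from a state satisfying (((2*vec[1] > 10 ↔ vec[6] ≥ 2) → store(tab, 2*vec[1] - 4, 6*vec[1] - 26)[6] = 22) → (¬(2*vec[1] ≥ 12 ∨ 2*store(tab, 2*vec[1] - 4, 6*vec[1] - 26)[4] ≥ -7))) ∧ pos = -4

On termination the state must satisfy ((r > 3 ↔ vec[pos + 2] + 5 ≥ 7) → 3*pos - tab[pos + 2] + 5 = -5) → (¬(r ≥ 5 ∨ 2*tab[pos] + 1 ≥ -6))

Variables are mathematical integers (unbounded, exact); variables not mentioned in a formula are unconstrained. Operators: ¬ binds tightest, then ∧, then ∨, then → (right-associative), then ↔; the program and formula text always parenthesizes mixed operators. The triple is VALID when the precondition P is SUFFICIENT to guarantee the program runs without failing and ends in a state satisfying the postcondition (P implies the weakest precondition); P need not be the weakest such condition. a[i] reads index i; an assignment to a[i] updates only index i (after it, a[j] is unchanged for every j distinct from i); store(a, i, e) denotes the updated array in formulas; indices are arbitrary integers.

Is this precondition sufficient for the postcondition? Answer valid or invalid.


Working backward. After the program, the postcondition ((r > 3 ↔ vec[pos + 2] + 5 ≥ 7) → 3*pos - tab[pos + 2] + 5 = -5) → (¬(r ≥ 5 ∨ 2*tab[pos] + 1 ≥ -6)) must hold; in canonical form it is ((r > 3 ↔ vec[pos + 2] ≥ 2) → 3*pos = tab[pos + 2] - 10) → (¬(r ≥ 5 ∨ 2*tab[pos] ≥ -7)).
Before tab[r + 3] := 3*r - 2*pos + 3: ((r > 3 ↔ vec[pos + 2] ≥ 2) → 3*pos = store(tab, r + 3, -2*pos + 3*r + 3)[pos + 2] - 10) → (¬(r ≥ 5 ∨ 2*store(tab, r + 3, -2*pos + 3*r + 3)[pos] ≥ -7))
Before r := 2*vec[1] - 7: ((2*vec[1] > 10 ↔ vec[pos + 2] ≥ 2) → 3*pos = store(tab, 2*vec[1] - 4, 6*vec[1] - 2*pos - 18)[pos + 2] - 10) → (¬(2*vec[1] ≥ 12 ∨ 2*store(tab, 2*vec[1] - 4, 6*vec[1] - 2*pos - 18)[pos] ≥ -7))
The weakest precondition is ((2*vec[1] > 10 ↔ vec[pos + 2] ≥ 2) → 3*pos = store(tab, 2*vec[1] - 4, 6*vec[1] - 2*pos - 18)[pos + 2] - 10) → (¬(2*vec[1] ≥ 12 ∨ 2*store(tab, 2*vec[1] - 4, 6*vec[1] - 2*pos - 18)[pos] ≥ -7)).
Check whether (((2*vec[1] > 10 ↔ vec[6] ≥ 2) → store(tab, 2*vec[1] - 4, 6*vec[1] - 26)[6] = 22) → (¬(2*vec[1] ≥ 12 ∨ 2*store(tab, 2*vec[1] - 4, 6*vec[1] - 26)[4] ≥ -7))) ∧ pos = -4 implies it.
Countermodel: at the initial state pos = -4, tab = {[-4] = -3, [-2] = -2, [1] = 7, [2] = 7, [4] = -25046, [6] = 7, elsewhere 7}, vec = {[-4] = 5, [-2] = 5, [1] = 3, [2] = 5, [4] = 5, [6] = 5, elsewhere 5}, the precondition holds but the weakest precondition fails.
Answer: invalid


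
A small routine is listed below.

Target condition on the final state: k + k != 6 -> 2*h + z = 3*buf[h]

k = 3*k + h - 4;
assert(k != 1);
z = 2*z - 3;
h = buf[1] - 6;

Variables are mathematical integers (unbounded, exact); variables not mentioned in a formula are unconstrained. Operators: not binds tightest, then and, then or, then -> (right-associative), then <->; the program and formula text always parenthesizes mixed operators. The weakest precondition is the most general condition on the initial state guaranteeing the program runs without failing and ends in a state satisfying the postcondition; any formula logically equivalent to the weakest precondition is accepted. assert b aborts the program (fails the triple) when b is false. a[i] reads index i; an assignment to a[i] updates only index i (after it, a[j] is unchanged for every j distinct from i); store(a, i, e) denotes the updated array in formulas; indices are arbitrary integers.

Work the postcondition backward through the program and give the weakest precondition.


Working backward. After the program, the postcondition k + k != 6 -> 2*h + z = 3*buf[h] must hold; in canonical form it is 2*k != 6 -> 2*h + z = 3*buf[h].
Before h := buf[1] - 6: 2*k != 6 -> 2*buf[1] + z = 3*buf[buf[1] - 6] + 12
Before z := 2*z - 3: 2*k != 6 -> 2*buf[1] + 2*z = 3*buf[buf[1] - 6] + 15
Before assert k != 1: k != 1 and (2*k != 6 -> 2*buf[1] + 2*z = 3*buf[buf[1] - 6] + 15)
Before k := 3*k + h - 4: h + 3*k != 5 and (2*h + 6*k != 14 -> 2*buf[1] + 2*z = 3*buf[buf[1] - 6] + 15)
Answer: WP = h + 3*k != 5 and (2*h + 6*k != 14 -> 2*buf[1] + 2*z = 3*buf[buf[1] - 6] + 15)


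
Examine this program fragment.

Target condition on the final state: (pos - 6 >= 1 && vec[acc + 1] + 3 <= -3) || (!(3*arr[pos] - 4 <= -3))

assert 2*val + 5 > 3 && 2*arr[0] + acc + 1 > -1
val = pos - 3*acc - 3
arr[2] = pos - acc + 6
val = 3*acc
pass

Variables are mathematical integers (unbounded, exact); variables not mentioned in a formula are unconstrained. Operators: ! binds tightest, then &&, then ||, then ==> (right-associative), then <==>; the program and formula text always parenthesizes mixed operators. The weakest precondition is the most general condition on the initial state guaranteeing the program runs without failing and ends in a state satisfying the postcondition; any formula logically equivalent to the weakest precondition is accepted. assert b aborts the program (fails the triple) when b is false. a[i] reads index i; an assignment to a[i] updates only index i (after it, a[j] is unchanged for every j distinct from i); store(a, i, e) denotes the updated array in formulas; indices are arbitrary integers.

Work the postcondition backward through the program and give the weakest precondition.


Working backward. After the program, the postcondition (pos - 6 >= 1 && vec[acc + 1] + 3 <= -3) || (!(3*arr[pos] - 4 <= -3)) must hold; in canonical form it is (pos >= 7 && vec[acc + 1] <= -6) || (!(3*arr[pos] <= 1)).
Before skip: (pos >= 7 && vec[acc + 1] <= -6) || (!(3*arr[pos] <= 1))
Before val := 3*acc: (pos >= 7 && vec[acc + 1] <= -6) || (!(3*arr[pos] <= 1))
Before arr[2] := pos - acc + 6: (pos >= 7 && vec[acc + 1] <= -6) || (!(3*store(arr, 2, -acc + pos + 6)[pos] <= 1))
Before val := pos - 3*acc - 3: (pos >= 7 && vec[acc + 1] <= -6) || (!(3*store(arr, 2, -acc + pos + 6)[pos] <= 1))
Before assert 2*val + 5 > 3 && 2*arr[0] + acc + 1 > -1: 2*val > -2 && 2*arr[0] + acc > -2 && ((pos >= 7 && vec[acc + 1] <= -6) || (!(3*store(arr, 2, -acc + pos + 6)[pos] <= 1)))
Answer: WP = 2*val > -2 && 2*arr[0] + acc > -2 && ((pos >= 7 && vec[acc + 1] <= -6) || (!(3*store(arr, 2, -acc + pos + 6)[pos] <= 1)))


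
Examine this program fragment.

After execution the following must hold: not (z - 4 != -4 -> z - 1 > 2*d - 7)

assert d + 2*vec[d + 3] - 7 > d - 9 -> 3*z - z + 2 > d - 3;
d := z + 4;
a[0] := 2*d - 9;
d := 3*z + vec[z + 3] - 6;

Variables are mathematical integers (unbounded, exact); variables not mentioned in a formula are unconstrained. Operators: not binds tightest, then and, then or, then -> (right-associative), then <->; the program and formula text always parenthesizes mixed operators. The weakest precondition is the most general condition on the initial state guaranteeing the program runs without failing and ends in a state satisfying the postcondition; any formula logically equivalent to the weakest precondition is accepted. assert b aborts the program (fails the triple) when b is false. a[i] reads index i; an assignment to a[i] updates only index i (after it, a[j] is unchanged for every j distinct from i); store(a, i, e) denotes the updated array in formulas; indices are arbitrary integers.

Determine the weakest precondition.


Working backward. After the program, the postcondition not (z - 4 != -4 -> z - 1 > 2*d - 7) must hold; in canonical form it is not (z != 0 -> z > 2*d - 6).
Before d := 3*z + vec[z + 3] - 6: not (z != 0 -> 2*vec[z + 3] + 5*z < 18)
Before a[0] := 2*d - 9: not (z != 0 -> 2*vec[z + 3] + 5*z < 18)
Before d := z + 4: not (z != 0 -> 2*vec[z + 3] + 5*z < 18)
Before assert d + 2*vec[d + 3] - 7 > d - 9 -> 3*z - z + 2 > d - 3: (2*vec[d + 3] > -2 -> 2*z > d - 5) and (not (z != 0 -> 2*vec[z + 3] + 5*z < 18))
Answer: WP = (2*vec[d + 3] > -2 -> 2*z > d - 5) and (not (z != 0 -> 2*vec[z + 3] + 5*z < 18))


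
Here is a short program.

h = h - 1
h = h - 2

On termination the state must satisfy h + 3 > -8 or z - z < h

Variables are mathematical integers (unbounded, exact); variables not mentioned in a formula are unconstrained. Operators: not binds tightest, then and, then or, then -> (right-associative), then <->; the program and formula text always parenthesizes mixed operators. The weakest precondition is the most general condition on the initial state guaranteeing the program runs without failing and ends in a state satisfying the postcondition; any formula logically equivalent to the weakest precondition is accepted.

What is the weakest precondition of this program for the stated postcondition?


Working backward. After the program, the postcondition h + 3 > -8 or z - z < h must hold; in canonical form it is h > -11 or h > 0.
Before h := h - 2: h > -9 or h > 2
Before h := h - 1: h > -8 or h > 3
Answer: WP = h > -8 or h > 3


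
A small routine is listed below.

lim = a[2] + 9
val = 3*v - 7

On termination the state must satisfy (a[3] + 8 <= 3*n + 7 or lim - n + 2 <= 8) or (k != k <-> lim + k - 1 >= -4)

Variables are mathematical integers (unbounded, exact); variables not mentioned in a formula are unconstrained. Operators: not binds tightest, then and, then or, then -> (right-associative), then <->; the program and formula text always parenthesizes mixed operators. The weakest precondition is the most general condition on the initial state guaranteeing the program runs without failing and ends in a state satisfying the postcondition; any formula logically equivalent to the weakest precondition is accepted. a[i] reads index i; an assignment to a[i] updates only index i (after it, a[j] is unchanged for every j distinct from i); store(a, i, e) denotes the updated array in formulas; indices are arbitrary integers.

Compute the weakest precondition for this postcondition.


Working backward. After the program, the postcondition (a[3] + 8 <= 3*n + 7 or lim - n + 2 <= 8) or (k != k <-> lim + k - 1 >= -4) must hold; in canonical form it is a[3] <= 3*n - 1 or lim <= n + 6 or (not (k + lim >= -3)).
Before val := 3*v - 7: a[3] <= 3*n - 1 or lim <= n + 6 or (not (k + lim >= -3))
Before lim := a[2] + 9: a[3] <= 3*n - 1 or a[2] <= n - 3 or (not (a[2] + k >= -12))
Answer: WP = a[3] <= 3*n - 1 or a[2] <= n - 3 or (not (a[2] + k >= -12))


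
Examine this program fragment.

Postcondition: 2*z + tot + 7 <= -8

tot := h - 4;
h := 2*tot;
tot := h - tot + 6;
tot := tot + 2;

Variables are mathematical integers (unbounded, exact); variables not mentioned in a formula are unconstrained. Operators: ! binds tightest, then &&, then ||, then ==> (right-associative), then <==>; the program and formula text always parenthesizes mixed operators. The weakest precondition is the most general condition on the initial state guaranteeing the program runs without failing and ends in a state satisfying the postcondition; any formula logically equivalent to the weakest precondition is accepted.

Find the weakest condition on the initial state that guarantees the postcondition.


Working backward. After the program, the postcondition 2*z + tot + 7 <= -8 must hold; in canonical form it is tot + 2*z <= -15.
Before tot := tot + 2: tot + 2*z <= -17
Before tot := h - tot + 6: h + 2*z <= tot - 23
Before h := 2*tot: tot + 2*z <= -23
Before tot := h - 4: h + 2*z <= -19
Answer: WP = h + 2*z <= -19


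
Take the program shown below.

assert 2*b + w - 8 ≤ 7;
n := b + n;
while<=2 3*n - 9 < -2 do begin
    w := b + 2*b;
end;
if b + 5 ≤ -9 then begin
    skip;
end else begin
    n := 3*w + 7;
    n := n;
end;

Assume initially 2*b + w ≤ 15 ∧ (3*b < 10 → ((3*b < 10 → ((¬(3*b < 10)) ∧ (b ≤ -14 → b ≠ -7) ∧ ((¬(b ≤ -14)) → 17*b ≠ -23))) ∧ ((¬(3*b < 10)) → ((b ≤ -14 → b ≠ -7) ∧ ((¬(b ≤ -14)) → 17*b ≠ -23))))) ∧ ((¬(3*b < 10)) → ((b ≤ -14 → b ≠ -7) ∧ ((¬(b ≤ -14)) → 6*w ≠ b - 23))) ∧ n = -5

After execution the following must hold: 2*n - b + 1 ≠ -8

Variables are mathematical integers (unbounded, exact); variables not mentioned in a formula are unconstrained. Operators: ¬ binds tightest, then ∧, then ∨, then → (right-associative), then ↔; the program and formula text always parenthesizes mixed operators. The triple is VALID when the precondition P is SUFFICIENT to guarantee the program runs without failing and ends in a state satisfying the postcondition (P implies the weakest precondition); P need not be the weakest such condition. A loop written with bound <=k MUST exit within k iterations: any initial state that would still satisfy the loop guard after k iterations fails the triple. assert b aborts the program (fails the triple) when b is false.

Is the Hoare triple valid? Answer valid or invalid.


Working backward. After the program, the postcondition 2*n - b + 1 ≠ -8 must hold; in canonical form it is 2*n ≠ b - 9.
Then branch requires 2*n ≠ b - 9; else branch requires 6*w ≠ b - 23.
Before the if: (b ≤ -14 → 2*n ≠ b - 9) ∧ ((¬(b ≤ -14)) → 6*w ≠ b - 23)
Before the loop (bound <=2), unroll the exhaustion recursion (WP_0 = exit-now case; WP_j = one more guarded iteration, up to j = 2):
  WP_0: (¬(3*n < 7)) ∧ (b ≤ -14 → 2*n ≠ b - 9) ∧ ((¬(b ≤ -14)) → 6*w ≠ b - 23)
  WP_1: (3*n < 7 → ((¬(3*n < 7)) ∧ (b ≤ -14 → 2*n ≠ b - 9) ∧ ((¬(b ≤ -14)) → 17*b ≠ -23))) ∧ ((¬(3*n < 7)) → ((b ≤ -14 → 2*n ≠ b - 9) ∧ ((¬(b ≤ -14)) → 6*w ≠ b - 23)))
  WP_2: (3*n < 7 → ((3*n < 7 → ((¬(3*n < 7)) ∧ (b ≤ -14 → 2*n ≠ b - 9) ∧ ((¬(b ≤ -14)) → 17*b ≠ -23))) ∧ ((¬(3*n < 7)) → ((b ≤ -14 → 2*n ≠ b - 9) ∧ ((¬(b ≤ -14)) → 17*b ≠ -23))))) ∧ ((¬(3*n < 7)) → ((b ≤ -14 → 2*n ≠ b - 9) ∧ ((¬(b ≤ -14)) → 6*w ≠ b - 23)))
So before the loop: (3*n < 7 → ((3*n < 7 → ((¬(3*n < 7)) ∧ (b ≤ -14 → 2*n ≠ b - 9) ∧ ((¬(b ≤ -14)) → 17*b ≠ -23))) ∧ ((¬(3*n < 7)) → ((b ≤ -14 → 2*n ≠ b - 9) ∧ ((¬(b ≤ -14)) → 17*b ≠ -23))))) ∧ ((¬(3*n < 7)) → ((b ≤ -14 → 2*n ≠ b - 9) ∧ ((¬(b ≤ -14)) → 6*w ≠ b - 23)))
Before n := b + n: (3*b + 3*n < 7 → ((3*b + 3*n < 7 → ((¬(3*b + 3*n < 7)) ∧ (b ≤ -14 → b + 2*n ≠ -9) ∧ ((¬(b ≤ -14)) → 17*b ≠ -23))) ∧ ((¬(3*b + 3*n < 7)) → ((b ≤ -14 → b + 2*n ≠ -9) ∧ ((¬(b ≤ -14)) → 17*b ≠ -23))))) ∧ ((¬(3*b + 3*n < 7)) → ((b ≤ -14 → b + 2*n ≠ -9) ∧ ((¬(b ≤ -14)) → 6*w ≠ b - 23)))
Before assert 2*b + w - 8 ≤ 7: 2*b + w ≤ 15 ∧ (3*b + 3*n < 7 → ((3*b + 3*n < 7 → ((¬(3*b + 3*n < 7)) ∧ (b ≤ -14 → b + 2*n ≠ -9) ∧ ((¬(b ≤ -14)) → 17*b ≠ -23))) ∧ ((¬(3*b + 3*n < 7)) → ((b ≤ -14 → b + 2*n ≠ -9) ∧ ((¬(b ≤ -14)) → 17*b ≠ -23))))) ∧ ((¬(3*b + 3*n < 7)) → ((b ≤ -14 → b + 2*n ≠ -9) ∧ ((¬(b ≤ -14)) → 6*w ≠ b - 23)))
The weakest precondition is 2*b + w ≤ 15 ∧ (3*b + 3*n < 7 → ((3*b + 3*n < 7 → ((¬(3*b + 3*n < 7)) ∧ (b ≤ -14 → b + 2*n ≠ -9) ∧ ((¬(b ≤ -14)) → 17*b ≠ -23))) ∧ ((¬(3*b + 3*n < 7)) → ((b ≤ -14 → b + 2*n ≠ -9) ∧ ((¬(b ≤ -14)) → 17*b ≠ -23))))) ∧ ((¬(3*b + 3*n < 7)) → ((b ≤ -14 → b + 2*n ≠ -9) ∧ ((¬(b ≤ -14)) → 6*w ≠ b - 23))).
Check whether 2*b + w ≤ 15 ∧ (3*b < 10 → ((3*b < 10 → ((¬(3*b < 10)) ∧ (b ≤ -14 → b ≠ -7) ∧ ((¬(b ≤ -14)) → 17*b ≠ -23))) ∧ ((¬(3*b < 10)) → ((b ≤ -14 → b ≠ -7) ∧ ((¬(b ≤ -14)) → 17*b ≠ -23))))) ∧ ((¬(3*b < 10)) → ((b ≤ -14 → b ≠ -7) ∧ ((¬(b ≤ -14)) → 6*w ≠ b - 23))) ∧ n = -5 implies it.
Countermodel: at the initial state b = 4, n = -5, w = 0, the precondition holds but the weakest precondition fails.
Answer: invalid


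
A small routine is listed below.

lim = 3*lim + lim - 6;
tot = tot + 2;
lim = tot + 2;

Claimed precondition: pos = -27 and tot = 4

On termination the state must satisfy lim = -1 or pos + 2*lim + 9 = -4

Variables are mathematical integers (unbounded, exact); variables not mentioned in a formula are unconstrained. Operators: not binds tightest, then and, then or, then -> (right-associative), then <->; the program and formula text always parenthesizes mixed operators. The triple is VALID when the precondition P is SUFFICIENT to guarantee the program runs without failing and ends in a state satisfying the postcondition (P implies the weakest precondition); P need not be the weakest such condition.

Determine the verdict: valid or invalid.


Working backward. After the program, the postcondition lim = -1 or pos + 2*lim + 9 = -4 must hold; in canonical form it is lim = -1 or 2*lim + pos = -13.
Before lim := tot + 2: tot = -3 or pos + 2*tot = -17
Before tot := tot + 2: tot = -5 or pos + 2*tot = -21
Before lim := 3*lim + lim - 6: tot = -5 or pos + 2*tot = -21
The weakest precondition is tot = -5 or pos + 2*tot = -21.
Check whether pos = -27 and tot = 4 implies it.
Countermodel: at the initial state pos = -27, tot = 4, the precondition holds but the weakest precondition fails.
Answer: invalid


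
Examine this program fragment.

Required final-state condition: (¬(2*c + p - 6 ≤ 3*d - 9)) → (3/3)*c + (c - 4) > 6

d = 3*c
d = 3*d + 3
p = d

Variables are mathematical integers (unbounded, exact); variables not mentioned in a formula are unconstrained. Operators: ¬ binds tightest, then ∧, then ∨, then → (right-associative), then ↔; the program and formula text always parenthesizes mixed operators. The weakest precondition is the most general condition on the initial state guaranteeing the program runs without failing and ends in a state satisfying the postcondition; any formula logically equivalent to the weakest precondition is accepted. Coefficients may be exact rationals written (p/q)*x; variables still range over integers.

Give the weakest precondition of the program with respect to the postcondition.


Working backward. After the program, the postcondition (¬(2*c + p - 6 ≤ 3*d - 9)) → (3/3)*c + (c - 4) > 6 must hold; in canonical form it is (¬(2*c + p ≤ 3*d - 3)) → 2*c > 10.
Before p := d: (¬(2*c ≤ 2*d - 3)) → 2*c > 10
Before d := 3*d + 3: (¬(2*c ≤ 6*d + 3)) → 2*c > 10
Before d := 3*c: (¬(16*c ≥ -3)) → 2*c > 10
Answer: WP = (¬(16*c ≥ -3)) → 2*c > 10


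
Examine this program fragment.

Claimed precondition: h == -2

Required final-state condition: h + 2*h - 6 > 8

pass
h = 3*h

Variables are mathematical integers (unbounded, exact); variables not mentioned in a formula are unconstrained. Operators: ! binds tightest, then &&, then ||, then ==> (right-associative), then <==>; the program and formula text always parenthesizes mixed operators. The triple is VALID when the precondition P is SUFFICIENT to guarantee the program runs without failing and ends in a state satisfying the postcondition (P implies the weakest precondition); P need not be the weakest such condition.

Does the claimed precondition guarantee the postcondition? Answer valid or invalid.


Working backward. After the program, the postcondition h + 2*h - 6 > 8 must hold; in canonical form it is 3*h > 14.
Before h := 3*h: 9*h > 14
Before skip: 9*h > 14
The weakest precondition is 9*h > 14.
Check whether h == -2 implies it.
Countermodel: at the initial state h = -2, the precondition holds but the weakest precondition fails.
Answer: invalid


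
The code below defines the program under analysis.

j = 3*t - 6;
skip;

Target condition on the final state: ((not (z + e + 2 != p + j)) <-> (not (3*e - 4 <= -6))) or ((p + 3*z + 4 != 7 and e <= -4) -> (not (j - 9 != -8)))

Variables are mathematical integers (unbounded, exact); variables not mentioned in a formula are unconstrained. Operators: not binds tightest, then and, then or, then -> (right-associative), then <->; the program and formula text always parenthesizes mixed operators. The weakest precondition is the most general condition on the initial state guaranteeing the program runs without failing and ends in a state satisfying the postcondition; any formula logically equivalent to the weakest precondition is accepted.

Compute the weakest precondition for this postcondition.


Working backward. After the program, the postcondition ((not (z + e + 2 != p + j)) <-> (not (3*e - 4 <= -6))) or ((p + 3*z + 4 != 7 and e <= -4) -> (not (j - 9 != -8))) must hold; in canonical form it is ((not (e + z != j + p - 2)) <-> (not (3*e <= -2))) or ((p + 3*z != 3 and e <= -4) -> (not (j != 1))).
Before skip: ((not (e + z != j + p - 2)) <-> (not (3*e <= -2))) or ((p + 3*z != 3 and e <= -4) -> (not (j != 1)))
Before j := 3*t - 6: ((not (e + z != p + 3*t - 8)) <-> (not (3*e <= -2))) or ((p + 3*z != 3 and e <= -4) -> (not (3*t != 7)))
Answer: WP = ((not (e + z != p + 3*t - 8)) <-> (not (3*e <= -2))) or ((p + 3*z != 3 and e <= -4) -> (not (3*t != 7)))


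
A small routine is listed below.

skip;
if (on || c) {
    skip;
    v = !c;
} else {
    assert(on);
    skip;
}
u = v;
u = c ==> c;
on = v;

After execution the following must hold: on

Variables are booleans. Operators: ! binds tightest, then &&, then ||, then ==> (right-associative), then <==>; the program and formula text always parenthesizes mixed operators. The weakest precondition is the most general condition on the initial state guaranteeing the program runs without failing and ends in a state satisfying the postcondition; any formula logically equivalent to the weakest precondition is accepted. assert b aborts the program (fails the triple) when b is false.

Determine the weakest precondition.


Working backward. After the program, on must hold.
Before on := v: v
Before u := c ==> c: v
Before u := v: v
Then branch requires !c; else branch requires on && v.
Before the if: ((on || c) ==> (!c)) && ((!(on || c)) ==> (on && v))
Before skip: ((on || c) ==> (!c)) && ((!(on || c)) ==> (on && v))
Answer: WP = ((on || c) ==> (!c)) && ((!(on || c)) ==> (on && v))


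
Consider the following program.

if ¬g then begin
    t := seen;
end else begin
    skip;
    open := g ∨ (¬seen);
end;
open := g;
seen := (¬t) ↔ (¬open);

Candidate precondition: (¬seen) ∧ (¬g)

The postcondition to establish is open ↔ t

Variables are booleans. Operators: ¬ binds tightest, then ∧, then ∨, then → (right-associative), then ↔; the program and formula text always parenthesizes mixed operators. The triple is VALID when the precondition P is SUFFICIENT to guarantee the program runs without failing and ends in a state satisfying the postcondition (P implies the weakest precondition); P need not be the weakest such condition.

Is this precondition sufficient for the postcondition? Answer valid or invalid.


Working backward. After the program, open ↔ t must hold.
Before seen := (¬t) ↔ (¬open): open ↔ t
Before open := g: g ↔ t
Then branch requires g ↔ seen; else branch requires g ↔ t.
Before the if: ((¬g) → (g ↔ seen)) ∧ (g → (g ↔ t))
The weakest precondition is ((¬g) → (g ↔ seen)) ∧ (g → (g ↔ t)).
Check whether (¬seen) ∧ (¬g) implies it.
Every state satisfying the precondition satisfies the weakest precondition: the implication holds.
Answer: valid


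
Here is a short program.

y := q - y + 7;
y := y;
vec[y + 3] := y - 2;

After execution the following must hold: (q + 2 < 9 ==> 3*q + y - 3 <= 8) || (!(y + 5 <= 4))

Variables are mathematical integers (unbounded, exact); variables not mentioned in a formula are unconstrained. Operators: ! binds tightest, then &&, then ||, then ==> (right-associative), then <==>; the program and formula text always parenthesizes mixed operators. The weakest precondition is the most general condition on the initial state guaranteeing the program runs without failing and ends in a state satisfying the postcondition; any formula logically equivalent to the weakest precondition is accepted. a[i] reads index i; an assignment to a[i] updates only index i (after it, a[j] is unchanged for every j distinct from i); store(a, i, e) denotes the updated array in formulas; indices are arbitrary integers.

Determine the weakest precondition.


Working backward. After the program, the postcondition (q + 2 < 9 ==> 3*q + y - 3 <= 8) || (!(y + 5 <= 4)) must hold; in canonical form it is (q < 7 ==> 3*q + y <= 11) || (!(y <= -1)).
Before vec[y + 3] := y - 2: (q < 7 ==> 3*q + y <= 11) || (!(y <= -1))
Before y := y: (q < 7 ==> 3*q + y <= 11) || (!(y <= -1))
Before y := q - y + 7: (q < 7 ==> 4*q <= y + 4) || (!(q <= y - 8))
Answer: WP = (q < 7 ==> 4*q <= y + 4) || (!(q <= y - 8))


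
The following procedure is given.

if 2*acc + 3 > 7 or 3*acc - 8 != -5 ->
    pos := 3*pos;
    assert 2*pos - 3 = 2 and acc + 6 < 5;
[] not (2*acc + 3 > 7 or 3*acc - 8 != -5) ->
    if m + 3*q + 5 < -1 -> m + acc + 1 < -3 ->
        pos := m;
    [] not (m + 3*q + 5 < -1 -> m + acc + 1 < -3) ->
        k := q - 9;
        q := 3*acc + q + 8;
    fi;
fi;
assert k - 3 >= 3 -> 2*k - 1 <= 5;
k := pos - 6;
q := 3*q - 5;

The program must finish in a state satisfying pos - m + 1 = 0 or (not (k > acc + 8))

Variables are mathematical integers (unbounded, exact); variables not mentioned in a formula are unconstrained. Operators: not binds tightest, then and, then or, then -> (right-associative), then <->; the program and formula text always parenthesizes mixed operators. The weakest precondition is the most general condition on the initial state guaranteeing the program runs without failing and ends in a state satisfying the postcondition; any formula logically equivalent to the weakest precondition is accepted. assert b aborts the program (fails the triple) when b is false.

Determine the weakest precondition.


Working backward. After the program, the postcondition pos - m + 1 = 0 or (not (k > acc + 8)) must hold; in canonical form it is pos = m - 1 or (not (k > acc + 8)).
Before q := 3*q - 5: pos = m - 1 or (not (k > acc + 8))
Before k := pos - 6: pos = m - 1 or (not (pos > acc + 14))
Before assert k - 3 >= 3 -> 2*k - 1 <= 5: (k >= 6 -> 2*k <= 6) and (pos = m - 1 or (not (pos > acc + 14)))
Then branch requires 6*pos = 5 and acc < -1 and (k >= 6 -> 2*k <= 6) and (3*pos = m - 1 or (not (3*pos > acc + 14))); else branch requires ((m + 3*q < -6 -> acc + m < -4) -> ((k >= 6 -> 2*k <= 6) and (not (m > acc + 14)))) and ((not (m + 3*q < -6 -> acc + m < -4)) -> ((q >= 15 -> 2*q <= 24) and (pos = m - 1 or (not (pos > acc + 14))))).
Before the if: ((2*acc > 4 or 3*acc != 3) -> (6*pos = 5 and acc < -1 and (k >= 6 -> 2*k <= 6) and (3*pos = m - 1 or (not (3*pos > acc + 14))))) and ((not (2*acc > 4 or 3*acc != 3)) -> (((m + 3*q < -6 -> acc + m < -4) -> ((k >= 6 -> 2*k <= 6) and (not (m > acc + 14)))) and ((not (m + 3*q < -6 -> acc + m < -4)) -> ((q >= 15 -> 2*q <= 24) and (pos = m - 1 or (not (pos > acc + 14)))))))
Answer: WP = ((2*acc > 4 or 3*acc != 3) -> (6*pos = 5 and acc < -1 and (k >= 6 -> 2*k <= 6) and (3*pos = m - 1 or (not (3*pos > acc + 14))))) and ((not (2*acc > 4 or 3*acc != 3)) -> (((m + 3*q < -6 -> acc + m < -4) -> ((k >= 6 -> 2*k <= 6) and (not (m > acc + 14)))) and ((not (m + 3*q < -6 -> acc + m < -4)) -> ((q >= 15 -> 2*q <= 24) and (pos = m - 1 or (not (pos > acc + 14)))))))


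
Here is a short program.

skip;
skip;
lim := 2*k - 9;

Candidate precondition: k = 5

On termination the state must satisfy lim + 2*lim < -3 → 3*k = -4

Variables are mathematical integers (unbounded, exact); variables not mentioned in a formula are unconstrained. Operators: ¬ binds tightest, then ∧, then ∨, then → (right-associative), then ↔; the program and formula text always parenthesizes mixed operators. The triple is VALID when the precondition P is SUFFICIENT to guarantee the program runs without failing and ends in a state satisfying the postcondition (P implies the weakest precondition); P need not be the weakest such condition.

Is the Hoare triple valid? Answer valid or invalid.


Working backward. After the program, the postcondition lim + 2*lim < -3 → 3*k = -4 must hold; in canonical form it is 3*lim < -3 → 3*k = -4.
Before lim := 2*k - 9: 6*k < 24 → 3*k = -4
Before skip: 6*k < 24 → 3*k = -4
Before skip: 6*k < 24 → 3*k = -4
The weakest precondition is 6*k < 24 → 3*k = -4.
Check whether k = 5 implies it.
Every state satisfying the precondition satisfies the weakest precondition: the implication holds.
Answer: valid


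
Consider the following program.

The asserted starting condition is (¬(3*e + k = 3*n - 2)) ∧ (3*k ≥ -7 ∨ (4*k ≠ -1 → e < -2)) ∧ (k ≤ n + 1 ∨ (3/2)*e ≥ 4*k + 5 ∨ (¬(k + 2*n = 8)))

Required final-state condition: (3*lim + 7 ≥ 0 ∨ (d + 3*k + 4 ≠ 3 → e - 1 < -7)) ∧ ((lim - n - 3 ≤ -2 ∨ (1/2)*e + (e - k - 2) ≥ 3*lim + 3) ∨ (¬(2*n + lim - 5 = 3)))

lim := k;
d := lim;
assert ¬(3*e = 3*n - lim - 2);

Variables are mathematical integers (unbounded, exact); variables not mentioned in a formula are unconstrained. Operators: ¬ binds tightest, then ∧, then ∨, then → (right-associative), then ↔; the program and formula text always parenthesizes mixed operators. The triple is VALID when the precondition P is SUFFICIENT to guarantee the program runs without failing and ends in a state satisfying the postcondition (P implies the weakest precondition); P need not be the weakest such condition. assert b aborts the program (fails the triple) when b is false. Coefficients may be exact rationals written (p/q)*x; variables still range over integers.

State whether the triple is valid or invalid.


Working backward. After the program, the postcondition (3*lim + 7 ≥ 0 ∨ (d + 3*k + 4 ≠ 3 → e - 1 < -7)) ∧ ((lim - n - 3 ≤ -2 ∨ (1/2)*e + (e - k - 2) ≥ 3*lim + 3) ∨ (¬(2*n + lim - 5 = 3))) must hold; in canonical form it is (3*lim ≥ -7 ∨ (d + 3*k ≠ -1 → e < -6)) ∧ (lim ≤ n + 1 ∨ (3/2)*e ≥ k + 3*lim + 5 ∨ (¬(lim + 2*n = 8))).
Before assert ¬(3*e = 3*n - lim - 2): (¬(3*e + lim = 3*n - 2)) ∧ (3*lim ≥ -7 ∨ (d + 3*k ≠ -1 → e < -6)) ∧ (lim ≤ n + 1 ∨ (3/2)*e ≥ k + 3*lim + 5 ∨ (¬(lim + 2*n = 8)))
Before d := lim: (¬(3*e + lim = 3*n - 2)) ∧ (3*lim ≥ -7 ∨ (3*k + lim ≠ -1 → e < -6)) ∧ (lim ≤ n + 1 ∨ (3/2)*e ≥ k + 3*lim + 5 ∨ (¬(lim + 2*n = 8)))
Before lim := k: (¬(3*e + k = 3*n - 2)) ∧ (3*k ≥ -7 ∨ (4*k ≠ -1 → e < -6)) ∧ (k ≤ n + 1 ∨ (3/2)*e ≥ 4*k + 5 ∨ (¬(k + 2*n = 8)))
The weakest precondition is (¬(3*e + k = 3*n - 2)) ∧ (3*k ≥ -7 ∨ (4*k ≠ -1 → e < -6)) ∧ (k ≤ n + 1 ∨ (3/2)*e ≥ 4*k + 5 ∨ (¬(k + 2*n = 8))).
Check whether (¬(3*e + k = 3*n - 2)) ∧ (3*k ≥ -7 ∨ (4*k ≠ -1 → e < -2)) ∧ (k ≤ n + 1 ∨ (3/2)*e ≥ 4*k + 5 ∨ (¬(k + 2*n = 8))) implies it.
Countermodel: at the initial state e = -5, k = -3, n = -5, the precondition holds but the weakest precondition fails.
Answer: invalid


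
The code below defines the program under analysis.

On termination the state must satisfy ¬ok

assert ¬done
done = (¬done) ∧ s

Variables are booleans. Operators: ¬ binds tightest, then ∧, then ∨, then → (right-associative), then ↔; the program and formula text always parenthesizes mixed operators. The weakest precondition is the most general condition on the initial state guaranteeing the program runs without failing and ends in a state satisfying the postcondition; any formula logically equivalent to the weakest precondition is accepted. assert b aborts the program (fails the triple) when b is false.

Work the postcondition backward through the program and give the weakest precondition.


Working backward. After the program, ¬ok must hold.
Before done := (¬done) ∧ s: ¬ok
Before assert ¬done: (¬done) ∧ (¬ok)
Answer: WP = (¬done) ∧ (¬ok)


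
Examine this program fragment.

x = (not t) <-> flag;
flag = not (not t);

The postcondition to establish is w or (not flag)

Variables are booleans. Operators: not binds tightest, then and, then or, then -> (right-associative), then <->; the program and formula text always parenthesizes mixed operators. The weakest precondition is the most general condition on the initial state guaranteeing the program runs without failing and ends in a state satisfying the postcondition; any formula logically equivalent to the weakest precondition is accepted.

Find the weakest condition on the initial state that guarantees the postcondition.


Working backward. After the program, w or (not flag) must hold.
Before flag := not (not t): w or (not t)
Before x := (not t) <-> flag: w or (not t)
Answer: WP = w or (not t)


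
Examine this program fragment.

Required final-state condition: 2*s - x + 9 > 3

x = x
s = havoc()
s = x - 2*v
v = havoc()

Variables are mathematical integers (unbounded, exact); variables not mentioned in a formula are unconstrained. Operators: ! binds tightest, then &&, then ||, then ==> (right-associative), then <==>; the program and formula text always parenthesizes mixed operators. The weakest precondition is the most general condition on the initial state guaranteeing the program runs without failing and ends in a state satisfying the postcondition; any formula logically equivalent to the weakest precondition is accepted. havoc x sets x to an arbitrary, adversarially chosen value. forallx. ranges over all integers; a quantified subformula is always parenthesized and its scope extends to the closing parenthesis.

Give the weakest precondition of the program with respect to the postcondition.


Working backward. After the program, the postcondition 2*s - x + 9 > 3 must hold; in canonical form it is 2*s > x - 6.
Before havoc v: 2*s > x - 6
Before s := x - 2*v: x > 4*v - 6
Before havoc s: x > 4*v - 6
Before x := x: x > 4*v - 6
Answer: WP = x > 4*v - 6


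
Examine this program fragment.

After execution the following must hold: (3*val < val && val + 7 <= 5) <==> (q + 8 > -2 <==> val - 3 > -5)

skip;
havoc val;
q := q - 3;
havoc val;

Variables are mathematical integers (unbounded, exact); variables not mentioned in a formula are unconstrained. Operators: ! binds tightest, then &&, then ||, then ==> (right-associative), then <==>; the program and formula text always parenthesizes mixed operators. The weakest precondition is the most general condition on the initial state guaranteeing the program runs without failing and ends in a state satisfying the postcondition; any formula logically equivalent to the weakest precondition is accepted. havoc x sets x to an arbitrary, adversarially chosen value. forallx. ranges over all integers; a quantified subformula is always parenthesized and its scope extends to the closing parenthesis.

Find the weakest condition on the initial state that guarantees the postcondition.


Working backward. After the program, the postcondition (3*val < val && val + 7 <= 5) <==> (q + 8 > -2 <==> val - 3 > -5) must hold; in canonical form it is (2*val < 0 && val <= -2) <==> (q > -10 <==> val > -2).
Before havoc val: forall val_1. ((2*val_1 < 0 && val_1 <= -2) <==> (q > -10 <==> val_1 > -2))
Before q := q - 3: forall val_1. ((2*val_1 < 0 && val_1 <= -2) <==> (q > -7 <==> val_1 > -2))
Before havoc val: forall val_1. ((2*val_1 < 0 && val_1 <= -2) <==> (q > -7 <==> val_1 > -2))
Before skip: forall val_1. ((2*val_1 < 0 && val_1 <= -2) <==> (q > -7 <==> val_1 > -2))
Answer: WP = forall val_1. ((2*val_1 < 0 && val_1 <= -2) <==> (q > -7 <==> val_1 > -2))
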